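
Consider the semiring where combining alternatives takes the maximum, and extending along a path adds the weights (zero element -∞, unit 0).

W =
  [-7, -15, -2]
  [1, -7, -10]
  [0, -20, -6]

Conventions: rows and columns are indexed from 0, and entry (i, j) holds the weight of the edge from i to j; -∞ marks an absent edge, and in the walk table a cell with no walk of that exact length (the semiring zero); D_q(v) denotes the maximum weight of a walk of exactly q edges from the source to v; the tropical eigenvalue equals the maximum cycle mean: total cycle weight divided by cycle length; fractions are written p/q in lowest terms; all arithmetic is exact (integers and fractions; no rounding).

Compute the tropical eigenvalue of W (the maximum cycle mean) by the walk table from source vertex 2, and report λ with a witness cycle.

q=0: [-∞, -∞, 0]
q=1: [0, -20, -6]
q=2: [-6, -15, -2]
q=3: [-2, -21, -8]
Optimal cycle mean attained by: cycle 0->2->0, total (-2) + 0, length 2.
Answer: λ = -1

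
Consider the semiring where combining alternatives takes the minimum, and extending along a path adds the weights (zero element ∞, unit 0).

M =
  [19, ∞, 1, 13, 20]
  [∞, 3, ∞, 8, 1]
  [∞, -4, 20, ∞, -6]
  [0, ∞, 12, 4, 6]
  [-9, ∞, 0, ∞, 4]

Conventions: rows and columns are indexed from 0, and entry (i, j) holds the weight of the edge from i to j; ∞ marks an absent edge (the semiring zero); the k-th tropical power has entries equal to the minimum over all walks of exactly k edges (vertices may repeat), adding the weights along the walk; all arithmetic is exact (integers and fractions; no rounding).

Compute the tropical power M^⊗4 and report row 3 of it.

M^⊗2:
  [11, -3, 20, 17, -5]
  [-8, 6, 1, 11, 4]
  [-15, -1, -6, 4, -3]
  [-3, 8, 1, 8, 6]
  [-5, -4, -8, 4, -6]
M^⊗3:
  [-14, 0, -5, 5, -2]
  [-5, -3, -7, 5, -5]
  [-12, -10, -14, -2, -12]
  [-3, -3, -2, 10, -5]
  [-15, -12, -6, 4, -14]
M^⊗4:
  [-11, -9, -13, -1, -11]
  [-14, -11, -5, 5, -13]
  [-21, -18, -12, -2, -20]
  [-14, -6, -5, 5, -8]
  [-23, -10, -14, -4, -12]
Answer: row 3 of M^⊗4 = [-14, -6, -5, 5, -8]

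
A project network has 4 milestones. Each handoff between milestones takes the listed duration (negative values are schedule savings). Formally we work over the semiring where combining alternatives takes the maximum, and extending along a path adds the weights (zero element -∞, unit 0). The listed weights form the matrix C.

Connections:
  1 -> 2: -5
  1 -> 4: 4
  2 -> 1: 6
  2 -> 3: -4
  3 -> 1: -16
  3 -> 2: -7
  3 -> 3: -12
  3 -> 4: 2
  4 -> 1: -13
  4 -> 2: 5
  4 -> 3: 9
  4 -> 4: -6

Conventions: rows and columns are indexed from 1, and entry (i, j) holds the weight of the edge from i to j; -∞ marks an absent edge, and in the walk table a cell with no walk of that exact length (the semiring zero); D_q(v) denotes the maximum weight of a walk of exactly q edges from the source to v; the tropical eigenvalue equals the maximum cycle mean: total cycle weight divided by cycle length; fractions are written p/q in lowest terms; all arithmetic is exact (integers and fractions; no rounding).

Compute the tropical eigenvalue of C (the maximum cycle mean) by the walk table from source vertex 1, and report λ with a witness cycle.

q=0: [0, -∞, -∞, -∞]
q=1: [-∞, -5, -∞, 4]
q=2: [1, 9, 13, -2]
q=3: [15, 6, 7, 15]
q=4: [12, 20, 24, 19]
Optimal cycle mean attained by: cycle 3->4->3, total 2 + 9, length 2.
Answer: λ = 11/2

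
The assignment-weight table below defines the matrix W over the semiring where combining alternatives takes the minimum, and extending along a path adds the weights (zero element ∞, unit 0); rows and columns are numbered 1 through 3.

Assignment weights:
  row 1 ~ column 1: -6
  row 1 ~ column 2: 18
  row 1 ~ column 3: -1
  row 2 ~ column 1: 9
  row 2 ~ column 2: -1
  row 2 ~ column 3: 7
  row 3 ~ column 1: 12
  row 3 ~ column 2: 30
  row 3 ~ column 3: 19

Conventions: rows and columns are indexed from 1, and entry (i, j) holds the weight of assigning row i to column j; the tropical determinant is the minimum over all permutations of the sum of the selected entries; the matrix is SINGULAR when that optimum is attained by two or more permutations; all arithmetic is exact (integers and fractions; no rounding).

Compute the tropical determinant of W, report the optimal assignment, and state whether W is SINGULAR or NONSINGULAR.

σ = (1, 2, 3): (-6) + (-1) + 19 = 12
σ = (1, 3, 2): (-6) + 7 + 30 = 31
σ = (2, 1, 3): 18 + 9 + 19 = 46
σ = (2, 3, 1): 18 + 7 + 12 = 37
σ = (3, 1, 2): (-1) + 9 + 30 = 38
σ = (3, 2, 1): (-1) + (-1) + 12 = 10
Optimal value attained by: σ = (3, 2, 1).
Answer: det⊕(W) = 10; verdict: NONSINGULAR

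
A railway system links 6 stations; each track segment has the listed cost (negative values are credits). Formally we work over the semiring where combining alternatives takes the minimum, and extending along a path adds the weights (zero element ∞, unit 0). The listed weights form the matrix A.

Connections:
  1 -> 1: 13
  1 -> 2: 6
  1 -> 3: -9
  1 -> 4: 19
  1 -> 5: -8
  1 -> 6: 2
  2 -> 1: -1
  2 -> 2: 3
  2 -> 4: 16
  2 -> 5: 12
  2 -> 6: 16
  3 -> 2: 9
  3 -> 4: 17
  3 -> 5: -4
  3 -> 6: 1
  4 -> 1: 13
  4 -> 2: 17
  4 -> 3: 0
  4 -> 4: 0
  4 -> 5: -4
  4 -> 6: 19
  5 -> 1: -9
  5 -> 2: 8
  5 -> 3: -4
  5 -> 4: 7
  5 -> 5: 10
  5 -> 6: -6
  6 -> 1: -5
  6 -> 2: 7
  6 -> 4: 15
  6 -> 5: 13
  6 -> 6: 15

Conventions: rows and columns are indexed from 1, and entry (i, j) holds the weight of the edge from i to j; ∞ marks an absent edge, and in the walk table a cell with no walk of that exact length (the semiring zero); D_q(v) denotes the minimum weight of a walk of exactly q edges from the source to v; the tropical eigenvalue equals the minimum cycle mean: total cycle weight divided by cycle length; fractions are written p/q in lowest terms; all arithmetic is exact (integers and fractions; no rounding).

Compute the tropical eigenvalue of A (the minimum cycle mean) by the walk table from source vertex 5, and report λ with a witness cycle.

q=0: [∞, ∞, ∞, ∞, 0, ∞]
q=1: [-9, 8, -4, 7, 10, -6]
q=2: [-11, -3, -18, 7, -17, -7]
q=3: [-26, -9, -21, -10, -22, -23]
q=4: [-31, -20, -35, -15, -34, -28]
q=5: [-43, -26, -40, -27, -39, -40]
q=6: [-48, -37, -52, -32, -51, -45]
Optimal cycle mean attained by: cycle 1->5->1, total (-8) + (-9), length 2.
Answer: λ = -17/2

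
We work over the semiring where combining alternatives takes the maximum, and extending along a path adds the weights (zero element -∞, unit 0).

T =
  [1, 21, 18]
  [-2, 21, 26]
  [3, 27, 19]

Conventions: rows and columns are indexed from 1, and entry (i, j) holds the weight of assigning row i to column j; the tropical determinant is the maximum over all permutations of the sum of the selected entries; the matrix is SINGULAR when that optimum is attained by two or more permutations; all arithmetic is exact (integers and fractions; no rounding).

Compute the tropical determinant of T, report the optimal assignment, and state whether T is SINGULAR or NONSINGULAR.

σ = (1, 2, 3): 1 + 21 + 19 = 41
σ = (1, 3, 2): 1 + 26 + 27 = 54
σ = (2, 1, 3): 21 + (-2) + 19 = 38
σ = (2, 3, 1): 21 + 26 + 3 = 50
σ = (3, 1, 2): 18 + (-2) + 27 = 43
σ = (3, 2, 1): 18 + 21 + 3 = 42
Optimal value attained by: σ = (1, 3, 2).
Answer: det⊕(T) = 54; verdict: NONSINGULAR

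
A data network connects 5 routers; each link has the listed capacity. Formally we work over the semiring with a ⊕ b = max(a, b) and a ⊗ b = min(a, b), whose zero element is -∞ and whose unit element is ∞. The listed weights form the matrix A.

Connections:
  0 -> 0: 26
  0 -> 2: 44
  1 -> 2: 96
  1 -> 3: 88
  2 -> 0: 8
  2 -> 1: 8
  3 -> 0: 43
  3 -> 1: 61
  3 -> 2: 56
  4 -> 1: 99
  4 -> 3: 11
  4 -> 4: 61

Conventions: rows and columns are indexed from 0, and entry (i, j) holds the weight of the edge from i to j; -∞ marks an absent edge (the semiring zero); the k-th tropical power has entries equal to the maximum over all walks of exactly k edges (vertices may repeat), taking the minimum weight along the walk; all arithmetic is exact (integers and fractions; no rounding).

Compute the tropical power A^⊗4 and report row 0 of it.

A^⊗2:
  [26, 8, 26, -∞, -∞]
  [43, 61, 56, -∞, -∞]
  [8, -∞, 8, 8, -∞]
  [26, 8, 61, 61, -∞]
  [11, 61, 96, 88, 61]
A^⊗3:
  [26, 8, 26, 8, -∞]
  [26, 8, 61, 61, -∞]
  [8, 8, 8, -∞, -∞]
  [43, 61, 56, 8, -∞]
  [43, 61, 61, 61, 61]
A^⊗4:
  [26, 8, 26, 8, -∞]
  [43, 61, 56, 8, -∞]
  [8, 8, 8, 8, -∞]
  [26, 8, 61, 61, -∞]
  [43, 61, 61, 61, 61]
Answer: row 0 of A^⊗4 = [26, 8, 26, 8, -∞]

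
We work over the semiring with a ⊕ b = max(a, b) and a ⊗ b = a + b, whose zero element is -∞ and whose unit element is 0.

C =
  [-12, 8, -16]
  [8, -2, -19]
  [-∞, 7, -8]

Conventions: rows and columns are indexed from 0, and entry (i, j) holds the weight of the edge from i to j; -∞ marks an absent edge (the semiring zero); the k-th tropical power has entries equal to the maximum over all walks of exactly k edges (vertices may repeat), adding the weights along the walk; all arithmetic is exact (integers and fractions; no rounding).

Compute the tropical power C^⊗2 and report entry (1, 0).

C^⊗2:
  [16, 6, -11]
  [6, 16, -8]
  [15, 5, -12]
Key observation: the optimum is the walk 1->1->0, with weight (-2) + 8 = 6.
Optimal value attained by: walk 1->1->0.
Answer: (C^⊗2)[1][0] = 6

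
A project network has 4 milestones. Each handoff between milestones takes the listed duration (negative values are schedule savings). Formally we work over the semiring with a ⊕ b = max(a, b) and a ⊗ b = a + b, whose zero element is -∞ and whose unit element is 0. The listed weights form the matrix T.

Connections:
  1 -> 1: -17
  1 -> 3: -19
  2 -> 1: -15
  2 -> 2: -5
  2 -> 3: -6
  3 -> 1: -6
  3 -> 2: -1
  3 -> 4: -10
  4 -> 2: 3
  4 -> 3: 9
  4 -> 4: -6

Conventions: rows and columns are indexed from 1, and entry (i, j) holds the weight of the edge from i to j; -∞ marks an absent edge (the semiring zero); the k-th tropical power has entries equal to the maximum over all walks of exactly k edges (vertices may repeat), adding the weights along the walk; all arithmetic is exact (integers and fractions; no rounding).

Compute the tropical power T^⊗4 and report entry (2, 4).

T^⊗2:
  [-25, -20, -36, -29]
  [-12, -7, -11, -16]
  [-16, -6, -1, -16]
  [3, 8, 3, -1]
T^⊗3:
  [-35, -25, -20, -35]
  [-17, -12, -7, -21]
  [-7, -2, -7, -11]
  [-3, 3, 8, -7]
T^⊗4:
  [-26, -21, -26, -30]
  [-13, -8, -12, -17]
  [-13, -7, -2, -17]
  [2, 7, 2, -2]
Key observation: the optimum is the walk 2->3->4->3->4, with weight (-6) + (-10) + 9 + (-10) = -17.
Optimal value attained by: walk 2->3->4->3->4.
Answer: (T^⊗4)[2][4] = -17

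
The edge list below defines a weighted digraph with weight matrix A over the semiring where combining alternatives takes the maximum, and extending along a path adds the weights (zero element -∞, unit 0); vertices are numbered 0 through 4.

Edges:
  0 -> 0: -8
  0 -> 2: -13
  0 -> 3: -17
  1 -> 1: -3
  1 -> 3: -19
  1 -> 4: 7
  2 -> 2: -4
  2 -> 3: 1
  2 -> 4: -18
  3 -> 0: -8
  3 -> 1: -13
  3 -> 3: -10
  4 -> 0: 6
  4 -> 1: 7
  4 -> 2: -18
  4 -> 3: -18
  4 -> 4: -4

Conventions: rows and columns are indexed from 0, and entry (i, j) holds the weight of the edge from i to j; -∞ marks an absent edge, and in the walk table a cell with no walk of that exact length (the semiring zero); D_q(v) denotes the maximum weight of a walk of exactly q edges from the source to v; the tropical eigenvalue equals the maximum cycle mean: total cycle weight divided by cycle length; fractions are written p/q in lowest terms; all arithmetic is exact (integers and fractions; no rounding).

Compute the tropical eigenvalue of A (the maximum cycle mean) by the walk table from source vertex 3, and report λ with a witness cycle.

q=0: [-∞, -∞, -∞, 0, -∞]
q=1: [-8, -13, -∞, -10, -∞]
q=2: [-16, -16, -21, -20, -6]
q=3: [0, 1, -24, -20, -9]
q=4: [-3, -2, -13, -17, 8]
q=5: [14, 15, -10, -10, 5]
Optimal cycle mean attained by: cycle 1->4->1, total 7 + 7, length 2.
Answer: λ = 7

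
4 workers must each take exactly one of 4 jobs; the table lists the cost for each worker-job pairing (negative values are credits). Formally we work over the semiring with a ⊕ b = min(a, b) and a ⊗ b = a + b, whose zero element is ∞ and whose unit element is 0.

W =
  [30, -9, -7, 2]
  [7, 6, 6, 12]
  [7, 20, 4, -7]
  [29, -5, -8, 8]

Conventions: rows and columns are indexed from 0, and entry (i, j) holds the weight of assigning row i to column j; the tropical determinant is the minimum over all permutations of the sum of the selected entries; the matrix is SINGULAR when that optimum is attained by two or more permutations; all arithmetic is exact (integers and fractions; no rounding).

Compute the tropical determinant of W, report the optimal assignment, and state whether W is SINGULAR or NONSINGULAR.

σ = (0, 1, 2, 3): 30 + 6 + 4 + 8 = 48
σ = (0, 1, 3, 2): 30 + 6 + (-7) + (-8) = 21
σ = (0, 2, 1, 3): 30 + 6 + 20 + 8 = 64
σ = (0, 2, 3, 1): 30 + 6 + (-7) + (-5) = 24
σ = (0, 3, 1, 2): 30 + 12 + 20 + (-8) = 54
σ = (0, 3, 2, 1): 30 + 12 + 4 + (-5) = 41
σ = (1, 0, 2, 3): (-9) + 7 + 4 + 8 = 10
σ = (1, 0, 3, 2): (-9) + 7 + (-7) + (-8) = -17
σ = (1, 2, 0, 3): (-9) + 6 + 7 + 8 = 12
σ = (1, 2, 3, 0): (-9) + 6 + (-7) + 29 = 19
σ = (1, 3, 0, 2): (-9) + 12 + 7 + (-8) = 2
σ = (1, 3, 2, 0): (-9) + 12 + 4 + 29 = 36
σ = (2, 0, 1, 3): (-7) + 7 + 20 + 8 = 28
σ = (2, 0, 3, 1): (-7) + 7 + (-7) + (-5) = -12
σ = (2, 1, 0, 3): (-7) + 6 + 7 + 8 = 14
σ = (2, 1, 3, 0): (-7) + 6 + (-7) + 29 = 21
σ = (2, 3, 0, 1): (-7) + 12 + 7 + (-5) = 7
σ = (2, 3, 1, 0): (-7) + 12 + 20 + 29 = 54
σ = (3, 0, 1, 2): 2 + 7 + 20 + (-8) = 21
σ = (3, 0, 2, 1): 2 + 7 + 4 + (-5) = 8
σ = (3, 1, 0, 2): 2 + 6 + 7 + (-8) = 7
σ = (3, 1, 2, 0): 2 + 6 + 4 + 29 = 41
σ = (3, 2, 0, 1): 2 + 6 + 7 + (-5) = 10
σ = (3, 2, 1, 0): 2 + 6 + 20 + 29 = 57
Optimal value attained by: σ = (1, 0, 3, 2).
Answer: det⊕(W) = -17; verdict: NONSINGULAR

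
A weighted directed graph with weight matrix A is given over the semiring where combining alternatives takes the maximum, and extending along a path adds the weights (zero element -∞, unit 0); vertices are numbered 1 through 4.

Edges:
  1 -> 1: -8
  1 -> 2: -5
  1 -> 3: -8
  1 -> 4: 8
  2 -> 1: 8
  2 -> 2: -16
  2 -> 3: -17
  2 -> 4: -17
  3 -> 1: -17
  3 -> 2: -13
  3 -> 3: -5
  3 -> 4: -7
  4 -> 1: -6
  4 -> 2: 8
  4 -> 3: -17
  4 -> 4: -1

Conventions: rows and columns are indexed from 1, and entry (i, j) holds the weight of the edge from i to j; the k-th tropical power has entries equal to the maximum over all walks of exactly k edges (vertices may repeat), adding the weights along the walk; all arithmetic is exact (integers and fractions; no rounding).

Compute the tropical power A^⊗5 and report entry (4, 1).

A^⊗2:
  [3, 16, -9, 7]
  [0, 3, 0, 16]
  [-5, 1, -10, -8]
  [16, 7, -9, 2]
A^⊗3:
  [24, 15, -1, 11]
  [11, 24, -1, 15]
  [9, 0, -13, 3]
  [15, 11, 8, 24]
A^⊗4:
  [23, 19, 16, 32]
  [32, 23, 7, 19]
  [8, 11, 1, 17]
  [19, 32, 7, 23]
A^⊗5:
  [27, 40, 15, 31]
  [31, 27, 24, 40]
  [19, 25, 0, 16]
  [40, 31, 15, 27]
Key observation: the optimum is the walk 4->2->1->4->2->1, with weight 8 + 8 + 8 + 8 + 8 = 40.
Optimal value attained by: walk 4->2->1->4->2->1.
Answer: (A^⊗5)[4][1] = 40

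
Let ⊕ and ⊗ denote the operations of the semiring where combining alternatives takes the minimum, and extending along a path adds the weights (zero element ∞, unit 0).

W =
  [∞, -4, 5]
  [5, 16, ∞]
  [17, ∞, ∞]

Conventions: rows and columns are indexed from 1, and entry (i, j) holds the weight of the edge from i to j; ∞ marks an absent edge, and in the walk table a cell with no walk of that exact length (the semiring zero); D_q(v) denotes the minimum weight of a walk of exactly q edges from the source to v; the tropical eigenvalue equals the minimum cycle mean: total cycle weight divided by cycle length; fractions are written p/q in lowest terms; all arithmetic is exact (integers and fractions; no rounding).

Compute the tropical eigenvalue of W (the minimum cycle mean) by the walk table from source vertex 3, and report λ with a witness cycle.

q=0: [∞, ∞, 0]
q=1: [17, ∞, ∞]
q=2: [∞, 13, 22]
q=3: [18, 29, ∞]
Optimal cycle mean attained by: cycle 1->2->1, total (-4) + 5, length 2.
Answer: λ = 1/2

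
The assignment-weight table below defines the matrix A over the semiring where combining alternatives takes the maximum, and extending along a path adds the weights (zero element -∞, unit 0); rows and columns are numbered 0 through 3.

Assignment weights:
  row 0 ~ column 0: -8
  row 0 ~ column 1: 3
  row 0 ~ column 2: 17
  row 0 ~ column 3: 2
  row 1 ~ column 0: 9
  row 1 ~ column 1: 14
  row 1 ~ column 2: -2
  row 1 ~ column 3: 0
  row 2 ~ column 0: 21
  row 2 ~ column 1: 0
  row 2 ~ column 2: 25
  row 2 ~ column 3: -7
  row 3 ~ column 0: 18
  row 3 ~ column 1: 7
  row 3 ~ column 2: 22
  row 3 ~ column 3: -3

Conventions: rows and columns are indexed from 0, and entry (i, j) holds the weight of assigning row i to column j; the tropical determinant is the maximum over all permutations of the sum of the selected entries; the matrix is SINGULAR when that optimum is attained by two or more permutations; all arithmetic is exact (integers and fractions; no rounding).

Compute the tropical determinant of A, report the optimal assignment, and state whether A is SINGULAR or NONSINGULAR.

σ = (0, 1, 2, 3): (-8) + 14 + 25 + (-3) = 28
σ = (0, 1, 3, 2): (-8) + 14 + (-7) + 22 = 21
σ = (0, 2, 1, 3): (-8) + (-2) + 0 + (-3) = -13
σ = (0, 2, 3, 1): (-8) + (-2) + (-7) + 7 = -10
σ = (0, 3, 1, 2): (-8) + 0 + 0 + 22 = 14
σ = (0, 3, 2, 1): (-8) + 0 + 25 + 7 = 24
σ = (1, 0, 2, 3): 3 + 9 + 25 + (-3) = 34
σ = (1, 0, 3, 2): 3 + 9 + (-7) + 22 = 27
σ = (1, 2, 0, 3): 3 + (-2) + 21 + (-3) = 19
σ = (1, 2, 3, 0): 3 + (-2) + (-7) + 18 = 12
σ = (1, 3, 0, 2): 3 + 0 + 21 + 22 = 46
σ = (1, 3, 2, 0): 3 + 0 + 25 + 18 = 46
σ = (2, 0, 1, 3): 17 + 9 + 0 + (-3) = 23
σ = (2, 0, 3, 1): 17 + 9 + (-7) + 7 = 26
σ = (2, 1, 0, 3): 17 + 14 + 21 + (-3) = 49
σ = (2, 1, 3, 0): 17 + 14 + (-7) + 18 = 42
σ = (2, 3, 0, 1): 17 + 0 + 21 + 7 = 45
σ = (2, 3, 1, 0): 17 + 0 + 0 + 18 = 35
σ = (3, 0, 1, 2): 2 + 9 + 0 + 22 = 33
σ = (3, 0, 2, 1): 2 + 9 + 25 + 7 = 43
σ = (3, 1, 0, 2): 2 + 14 + 21 + 22 = 59
σ = (3, 1, 2, 0): 2 + 14 + 25 + 18 = 59
σ = (3, 2, 0, 1): 2 + (-2) + 21 + 7 = 28
σ = (3, 2, 1, 0): 2 + (-2) + 0 + 18 = 18
Optimal value attained by: σ = (3, 1, 0, 2).
Answer: det⊕(A) = 59; verdict: SINGULAR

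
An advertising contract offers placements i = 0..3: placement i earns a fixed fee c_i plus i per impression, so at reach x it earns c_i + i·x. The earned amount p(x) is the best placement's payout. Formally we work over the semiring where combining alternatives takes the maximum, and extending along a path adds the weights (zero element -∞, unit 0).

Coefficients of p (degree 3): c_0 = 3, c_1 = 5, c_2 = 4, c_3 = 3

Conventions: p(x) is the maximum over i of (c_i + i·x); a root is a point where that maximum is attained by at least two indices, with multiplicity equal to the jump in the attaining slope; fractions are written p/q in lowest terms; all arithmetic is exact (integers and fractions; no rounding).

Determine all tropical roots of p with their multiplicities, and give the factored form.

hull edge (i=0, c=3) to (i=1, c=5): slope 2, span 1
hull edge (i=1, c=5) to (i=3, c=3): slope -1, span 2
Factored form: p(x) = 3 ⊗ (x ⊕ (-2)) ⊗ (x ⊕ 1) ⊗ (x ⊕ 1)
Answer: roots = -2 (mult 1), 1 (mult 2)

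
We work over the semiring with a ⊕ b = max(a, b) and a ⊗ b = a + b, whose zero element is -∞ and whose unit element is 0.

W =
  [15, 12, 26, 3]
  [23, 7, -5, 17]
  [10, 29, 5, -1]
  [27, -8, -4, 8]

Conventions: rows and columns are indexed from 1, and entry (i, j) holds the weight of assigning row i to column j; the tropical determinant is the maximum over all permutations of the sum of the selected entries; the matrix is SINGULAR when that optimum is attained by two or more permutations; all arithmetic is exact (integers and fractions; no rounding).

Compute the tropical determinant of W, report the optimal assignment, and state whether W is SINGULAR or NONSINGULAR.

σ = (1, 2, 3, 4): 15 + 7 + 5 + 8 = 35
σ = (1, 2, 4, 3): 15 + 7 + (-1) + (-4) = 17
σ = (1, 3, 2, 4): 15 + (-5) + 29 + 8 = 47
σ = (1, 3, 4, 2): 15 + (-5) + (-1) + (-8) = 1
σ = (1, 4, 2, 3): 15 + 17 + 29 + (-4) = 57
σ = (1, 4, 3, 2): 15 + 17 + 5 + (-8) = 29
σ = (2, 1, 3, 4): 12 + 23 + 5 + 8 = 48
σ = (2, 1, 4, 3): 12 + 23 + (-1) + (-4) = 30
σ = (2, 3, 1, 4): 12 + (-5) + 10 + 8 = 25
σ = (2, 3, 4, 1): 12 + (-5) + (-1) + 27 = 33
σ = (2, 4, 1, 3): 12 + 17 + 10 + (-4) = 35
σ = (2, 4, 3, 1): 12 + 17 + 5 + 27 = 61
σ = (3, 1, 2, 4): 26 + 23 + 29 + 8 = 86
σ = (3, 1, 4, 2): 26 + 23 + (-1) + (-8) = 40
σ = (3, 2, 1, 4): 26 + 7 + 10 + 8 = 51
σ = (3, 2, 4, 1): 26 + 7 + (-1) + 27 = 59
σ = (3, 4, 1, 2): 26 + 17 + 10 + (-8) = 45
σ = (3, 4, 2, 1): 26 + 17 + 29 + 27 = 99
σ = (4, 1, 2, 3): 3 + 23 + 29 + (-4) = 51
σ = (4, 1, 3, 2): 3 + 23 + 5 + (-8) = 23
σ = (4, 2, 1, 3): 3 + 7 + 10 + (-4) = 16
σ = (4, 2, 3, 1): 3 + 7 + 5 + 27 = 42
σ = (4, 3, 1, 2): 3 + (-5) + 10 + (-8) = 0
σ = (4, 3, 2, 1): 3 + (-5) + 29 + 27 = 54
Optimal value attained by: σ = (3, 4, 2, 1).
Answer: det⊕(W) = 99; verdict: NONSINGULAR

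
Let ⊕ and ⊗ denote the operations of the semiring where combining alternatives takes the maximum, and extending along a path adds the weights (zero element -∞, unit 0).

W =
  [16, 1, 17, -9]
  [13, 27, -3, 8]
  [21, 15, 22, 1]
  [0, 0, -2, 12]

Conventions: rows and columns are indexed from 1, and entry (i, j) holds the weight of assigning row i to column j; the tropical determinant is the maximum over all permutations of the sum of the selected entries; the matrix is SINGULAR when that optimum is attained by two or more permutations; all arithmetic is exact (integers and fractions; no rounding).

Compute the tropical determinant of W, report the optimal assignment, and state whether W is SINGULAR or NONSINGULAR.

σ = (1, 2, 3, 4): 16 + 27 + 22 + 12 = 77
σ = (1, 2, 4, 3): 16 + 27 + 1 + (-2) = 42
σ = (1, 3, 2, 4): 16 + (-3) + 15 + 12 = 40
σ = (1, 3, 4, 2): 16 + (-3) + 1 + 0 = 14
σ = (1, 4, 2, 3): 16 + 8 + 15 + (-2) = 37
σ = (1, 4, 3, 2): 16 + 8 + 22 + 0 = 46
σ = (2, 1, 3, 4): 1 + 13 + 22 + 12 = 48
σ = (2, 1, 4, 3): 1 + 13 + 1 + (-2) = 13
σ = (2, 3, 1, 4): 1 + (-3) + 21 + 12 = 31
σ = (2, 3, 4, 1): 1 + (-3) + 1 + 0 = -1
σ = (2, 4, 1, 3): 1 + 8 + 21 + (-2) = 28
σ = (2, 4, 3, 1): 1 + 8 + 22 + 0 = 31
σ = (3, 1, 2, 4): 17 + 13 + 15 + 12 = 57
σ = (3, 1, 4, 2): 17 + 13 + 1 + 0 = 31
σ = (3, 2, 1, 4): 17 + 27 + 21 + 12 = 77
σ = (3, 2, 4, 1): 17 + 27 + 1 + 0 = 45
σ = (3, 4, 1, 2): 17 + 8 + 21 + 0 = 46
σ = (3, 4, 2, 1): 17 + 8 + 15 + 0 = 40
σ = (4, 1, 2, 3): (-9) + 13 + 15 + (-2) = 17
σ = (4, 1, 3, 2): (-9) + 13 + 22 + 0 = 26
σ = (4, 2, 1, 3): (-9) + 27 + 21 + (-2) = 37
σ = (4, 2, 3, 1): (-9) + 27 + 22 + 0 = 40
σ = (4, 3, 1, 2): (-9) + (-3) + 21 + 0 = 9
σ = (4, 3, 2, 1): (-9) + (-3) + 15 + 0 = 3
Optimal value attained by: σ = (1, 2, 3, 4).
Answer: det⊕(W) = 77; verdict: SINGULAR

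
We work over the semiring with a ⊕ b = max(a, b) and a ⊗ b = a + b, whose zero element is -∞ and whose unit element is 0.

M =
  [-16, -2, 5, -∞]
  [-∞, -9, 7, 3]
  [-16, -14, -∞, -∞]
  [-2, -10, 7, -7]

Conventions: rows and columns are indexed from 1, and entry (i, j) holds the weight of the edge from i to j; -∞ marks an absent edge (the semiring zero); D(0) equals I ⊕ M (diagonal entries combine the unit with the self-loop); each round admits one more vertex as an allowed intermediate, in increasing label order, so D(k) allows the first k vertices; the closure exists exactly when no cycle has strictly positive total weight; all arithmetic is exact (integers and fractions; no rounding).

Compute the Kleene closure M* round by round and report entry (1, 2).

D(0):
  [0, -2, 5, -∞]
  [-∞, 0, 7, 3]
  [-16, -14, 0, -∞]
  [-2, -10, 7, 0]
D(1):
  [0, -2, 5, -∞]
  [-∞, 0, 7, 3]
  [-16, -14, 0, -∞]
  [-2, -4, 7, 0]
D(2):
  [0, -2, 5, 1]
  [-∞, 0, 7, 3]
  [-16, -14, 0, -11]
  [-2, -4, 7, 0]
D(3):
  [0, -2, 5, 1]
  [-9, 0, 7, 3]
  [-16, -14, 0, -11]
  [-2, -4, 7, 0]
D(4):
  [0, -2, 8, 1]
  [1, 0, 10, 3]
  [-13, -14, 0, -11]
  [-2, -4, 7, 0]
Answer: M*[1][2] = -2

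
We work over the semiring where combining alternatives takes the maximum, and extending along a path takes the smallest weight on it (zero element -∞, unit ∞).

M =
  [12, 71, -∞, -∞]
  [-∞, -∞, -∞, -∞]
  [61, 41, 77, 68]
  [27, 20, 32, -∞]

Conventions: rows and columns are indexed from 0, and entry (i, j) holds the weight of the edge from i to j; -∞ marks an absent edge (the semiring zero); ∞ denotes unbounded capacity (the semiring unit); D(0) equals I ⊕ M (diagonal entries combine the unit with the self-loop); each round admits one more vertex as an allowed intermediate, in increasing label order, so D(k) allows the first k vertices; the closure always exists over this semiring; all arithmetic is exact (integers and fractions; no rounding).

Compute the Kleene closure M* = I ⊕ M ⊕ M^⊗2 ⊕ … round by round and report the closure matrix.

D(0):
  [∞, 71, -∞, -∞]
  [-∞, ∞, -∞, -∞]
  [61, 41, ∞, 68]
  [27, 20, 32, ∞]
D(1):
  [∞, 71, -∞, -∞]
  [-∞, ∞, -∞, -∞]
  [61, 61, ∞, 68]
  [27, 27, 32, ∞]
D(2):
  [∞, 71, -∞, -∞]
  [-∞, ∞, -∞, -∞]
  [61, 61, ∞, 68]
  [27, 27, 32, ∞]
D(3):
  [∞, 71, -∞, -∞]
  [-∞, ∞, -∞, -∞]
  [61, 61, ∞, 68]
  [32, 32, 32, ∞]
D(4):
  [∞, 71, -∞, -∞]
  [-∞, ∞, -∞, -∞]
  [61, 61, ∞, 68]
  [32, 32, 32, ∞]
Answer: M* = [[∞, 71, -∞, -∞], [-∞, ∞, -∞, -∞], [61, 61, ∞, 68], [32, 32, 32, ∞]]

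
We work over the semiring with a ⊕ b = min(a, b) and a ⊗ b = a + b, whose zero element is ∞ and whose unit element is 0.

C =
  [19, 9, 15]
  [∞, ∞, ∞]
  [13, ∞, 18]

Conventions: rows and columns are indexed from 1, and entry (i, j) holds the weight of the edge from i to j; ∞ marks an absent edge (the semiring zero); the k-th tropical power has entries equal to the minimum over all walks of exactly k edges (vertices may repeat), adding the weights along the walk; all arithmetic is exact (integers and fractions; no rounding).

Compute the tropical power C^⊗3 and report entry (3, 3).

C^⊗2:
  [28, 28, 33]
  [∞, ∞, ∞]
  [31, 22, 28]
C^⊗3:
  [46, 37, 43]
  [∞, ∞, ∞]
  [41, 40, 46]
Key observation: the optimum is the walk 3->1->3->3, with weight 13 + 15 + 18 = 46.
Optimal value attained by: walk 3->1->3->3.
Answer: (C^⊗3)[3][3] = 46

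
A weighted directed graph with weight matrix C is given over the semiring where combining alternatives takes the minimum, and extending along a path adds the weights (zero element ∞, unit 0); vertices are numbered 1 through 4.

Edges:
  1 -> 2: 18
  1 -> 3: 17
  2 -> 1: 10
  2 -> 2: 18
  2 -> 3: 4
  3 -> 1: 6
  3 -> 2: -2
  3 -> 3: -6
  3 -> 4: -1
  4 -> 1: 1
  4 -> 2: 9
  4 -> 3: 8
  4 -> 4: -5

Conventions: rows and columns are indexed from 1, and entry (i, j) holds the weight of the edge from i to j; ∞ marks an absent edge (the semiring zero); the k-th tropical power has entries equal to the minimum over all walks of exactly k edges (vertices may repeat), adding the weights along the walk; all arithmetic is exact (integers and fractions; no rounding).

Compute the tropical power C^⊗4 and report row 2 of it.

C^⊗2:
  [23, 15, 11, 16]
  [10, 2, -2, 3]
  [0, -8, -12, -7]
  [-4, 4, 2, -10]
C^⊗3:
  [17, 9, 5, 10]
  [4, -4, -8, -3]
  [-6, -14, -18, -13]
  [-9, -1, -4, -15]
C^⊗4:
  [11, 3, -1, 4]
  [-2, -10, -14, -9]
  [-12, -20, -24, -19]
  [-14, -6, -10, -20]
Answer: row 2 of C^⊗4 = [-2, -10, -14, -9]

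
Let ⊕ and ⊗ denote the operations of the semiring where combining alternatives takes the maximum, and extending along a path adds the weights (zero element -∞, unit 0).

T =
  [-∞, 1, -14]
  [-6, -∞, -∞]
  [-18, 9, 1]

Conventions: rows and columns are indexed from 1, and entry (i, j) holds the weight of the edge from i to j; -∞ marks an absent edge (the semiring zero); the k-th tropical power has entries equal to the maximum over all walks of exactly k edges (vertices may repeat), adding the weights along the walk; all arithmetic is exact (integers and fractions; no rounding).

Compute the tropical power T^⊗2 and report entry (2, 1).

T^⊗2:
  [-5, -5, -13]
  [-∞, -5, -20]
  [3, 10, 2]
Key observation: no walk of exactly 2 edges connects these vertices, so the entry is the semiring zero.
Answer: (T^⊗2)[2][1] = -∞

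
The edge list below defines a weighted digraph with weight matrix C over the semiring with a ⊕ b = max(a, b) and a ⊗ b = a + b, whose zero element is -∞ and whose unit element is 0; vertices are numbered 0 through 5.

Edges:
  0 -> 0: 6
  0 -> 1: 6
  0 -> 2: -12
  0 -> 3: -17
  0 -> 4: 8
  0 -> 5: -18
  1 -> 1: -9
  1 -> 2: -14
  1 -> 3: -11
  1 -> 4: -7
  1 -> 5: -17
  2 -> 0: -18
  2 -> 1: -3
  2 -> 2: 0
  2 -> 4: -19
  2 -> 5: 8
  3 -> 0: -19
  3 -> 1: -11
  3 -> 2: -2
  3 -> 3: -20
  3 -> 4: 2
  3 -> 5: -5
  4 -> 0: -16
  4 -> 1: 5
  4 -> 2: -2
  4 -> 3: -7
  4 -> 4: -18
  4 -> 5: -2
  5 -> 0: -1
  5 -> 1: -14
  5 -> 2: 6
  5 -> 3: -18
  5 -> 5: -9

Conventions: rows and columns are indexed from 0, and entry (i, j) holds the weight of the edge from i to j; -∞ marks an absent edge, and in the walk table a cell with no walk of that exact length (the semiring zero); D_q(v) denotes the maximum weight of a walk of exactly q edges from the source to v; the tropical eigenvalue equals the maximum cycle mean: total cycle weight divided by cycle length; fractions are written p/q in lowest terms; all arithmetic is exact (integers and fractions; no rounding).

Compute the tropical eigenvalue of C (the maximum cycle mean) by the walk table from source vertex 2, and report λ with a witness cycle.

q=0: [-∞, -∞, 0, -∞, -∞, -∞]
q=1: [-18, -3, 0, -∞, -19, 8]
q=2: [7, -3, 14, -10, -10, 8]
q=3: [13, 13, 14, -10, 15, 22]
q=4: [21, 20, 28, 8, 21, 22]
q=5: [27, 27, 28, 14, 29, 36]
q=6: [35, 34, 42, 22, 35, 36]
Optimal cycle mean attained by: cycle 2->5->2, total 8 + 6, length 2.
Answer: λ = 7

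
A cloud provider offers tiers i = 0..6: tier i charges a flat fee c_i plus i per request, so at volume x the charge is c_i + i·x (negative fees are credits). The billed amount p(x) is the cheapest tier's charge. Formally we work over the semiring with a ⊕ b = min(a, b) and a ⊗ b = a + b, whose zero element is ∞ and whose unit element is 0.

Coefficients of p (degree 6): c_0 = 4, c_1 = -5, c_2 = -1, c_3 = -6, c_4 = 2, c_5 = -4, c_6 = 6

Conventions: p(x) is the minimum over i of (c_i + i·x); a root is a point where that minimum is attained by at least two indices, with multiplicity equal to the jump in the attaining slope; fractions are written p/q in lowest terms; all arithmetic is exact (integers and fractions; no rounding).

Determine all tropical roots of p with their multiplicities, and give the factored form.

hull edge (i=0, c=4) to (i=1, c=-5): slope -9, span 1
hull edge (i=1, c=-5) to (i=3, c=-6): slope -1/2, span 2
hull edge (i=3, c=-6) to (i=5, c=-4): slope 1, span 2
hull edge (i=5, c=-4) to (i=6, c=6): slope 10, span 1
Factored form: p(x) = 6 ⊗ (x ⊕ (-10)) ⊗ (x ⊕ (-1)) ⊗ (x ⊕ (-1)) ⊗ (x ⊕ 1/2) ⊗ (x ⊕ 1/2) ⊗ (x ⊕ 9)
Answer: roots = -10 (mult 1), -1 (mult 2), 1/2 (mult 2), 9 (mult 1)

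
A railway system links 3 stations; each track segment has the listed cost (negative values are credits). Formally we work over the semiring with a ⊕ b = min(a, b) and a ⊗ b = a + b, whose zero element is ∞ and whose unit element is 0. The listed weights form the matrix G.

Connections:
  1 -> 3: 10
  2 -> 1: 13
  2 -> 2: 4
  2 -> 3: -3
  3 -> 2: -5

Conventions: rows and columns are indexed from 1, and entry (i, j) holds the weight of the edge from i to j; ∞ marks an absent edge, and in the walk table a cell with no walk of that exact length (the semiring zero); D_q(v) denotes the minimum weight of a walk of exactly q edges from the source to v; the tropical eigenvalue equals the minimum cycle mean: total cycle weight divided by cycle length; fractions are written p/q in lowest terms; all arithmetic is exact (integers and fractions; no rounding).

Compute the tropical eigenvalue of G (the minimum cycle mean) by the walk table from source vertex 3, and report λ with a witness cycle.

q=0: [∞, ∞, 0]
q=1: [∞, -5, ∞]
q=2: [8, -1, -8]
q=3: [12, -13, -4]
Optimal cycle mean attained by: cycle 2->3->2, total (-3) + (-5), length 2.
Answer: λ = -4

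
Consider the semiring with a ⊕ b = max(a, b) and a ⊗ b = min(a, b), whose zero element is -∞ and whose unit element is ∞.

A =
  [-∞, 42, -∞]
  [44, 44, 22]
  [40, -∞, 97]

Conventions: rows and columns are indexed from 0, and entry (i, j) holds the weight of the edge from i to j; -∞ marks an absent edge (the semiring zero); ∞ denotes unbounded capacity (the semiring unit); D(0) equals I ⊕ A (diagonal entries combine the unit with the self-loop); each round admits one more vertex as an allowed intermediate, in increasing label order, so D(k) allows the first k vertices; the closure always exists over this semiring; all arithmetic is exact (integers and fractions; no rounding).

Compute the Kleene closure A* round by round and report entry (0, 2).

D(0):
  [∞, 42, -∞]
  [44, ∞, 22]
  [40, -∞, ∞]
D(1):
  [∞, 42, -∞]
  [44, ∞, 22]
  [40, 40, ∞]
D(2):
  [∞, 42, 22]
  [44, ∞, 22]
  [40, 40, ∞]
D(3):
  [∞, 42, 22]
  [44, ∞, 22]
  [40, 40, ∞]
Answer: A*[0][2] = 22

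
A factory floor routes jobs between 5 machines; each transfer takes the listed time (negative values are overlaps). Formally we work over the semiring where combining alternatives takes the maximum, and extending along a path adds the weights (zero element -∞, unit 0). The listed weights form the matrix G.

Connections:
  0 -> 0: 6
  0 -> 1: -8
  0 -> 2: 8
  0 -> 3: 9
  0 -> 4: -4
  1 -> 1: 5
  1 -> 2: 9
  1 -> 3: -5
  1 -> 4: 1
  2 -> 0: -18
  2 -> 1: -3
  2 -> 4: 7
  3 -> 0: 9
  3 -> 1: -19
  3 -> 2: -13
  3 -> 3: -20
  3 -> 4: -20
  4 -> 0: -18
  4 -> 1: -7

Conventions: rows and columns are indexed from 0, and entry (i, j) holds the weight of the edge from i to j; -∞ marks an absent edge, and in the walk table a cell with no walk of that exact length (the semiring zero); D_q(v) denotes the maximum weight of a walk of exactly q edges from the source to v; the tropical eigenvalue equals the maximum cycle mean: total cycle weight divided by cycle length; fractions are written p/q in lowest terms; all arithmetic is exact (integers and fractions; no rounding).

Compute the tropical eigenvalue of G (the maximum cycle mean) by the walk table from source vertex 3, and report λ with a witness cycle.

q=0: [-∞, -∞, -∞, 0, -∞]
q=1: [9, -19, -13, -20, -20]
q=2: [15, 1, 17, 18, 5]
q=3: [27, 14, 23, 24, 24]
q=4: [33, 20, 35, 36, 30]
q=5: [45, 32, 41, 42, 42]
Optimal cycle mean attained by: cycle 0->3->0, total 9 + 9, length 2.
Answer: λ = 9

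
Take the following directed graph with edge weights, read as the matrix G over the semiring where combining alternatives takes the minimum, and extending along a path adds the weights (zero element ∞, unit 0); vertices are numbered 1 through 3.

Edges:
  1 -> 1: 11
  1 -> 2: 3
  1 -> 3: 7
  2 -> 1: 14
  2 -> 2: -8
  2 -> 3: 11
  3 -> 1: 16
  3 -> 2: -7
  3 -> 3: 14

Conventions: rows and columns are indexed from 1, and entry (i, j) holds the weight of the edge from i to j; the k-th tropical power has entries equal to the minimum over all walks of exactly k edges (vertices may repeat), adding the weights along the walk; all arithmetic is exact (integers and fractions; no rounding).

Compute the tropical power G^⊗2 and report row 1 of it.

G^⊗2:
  [17, -5, 14]
  [6, -16, 3]
  [7, -15, 4]
Answer: row 1 of G^⊗2 = [17, -5, 14]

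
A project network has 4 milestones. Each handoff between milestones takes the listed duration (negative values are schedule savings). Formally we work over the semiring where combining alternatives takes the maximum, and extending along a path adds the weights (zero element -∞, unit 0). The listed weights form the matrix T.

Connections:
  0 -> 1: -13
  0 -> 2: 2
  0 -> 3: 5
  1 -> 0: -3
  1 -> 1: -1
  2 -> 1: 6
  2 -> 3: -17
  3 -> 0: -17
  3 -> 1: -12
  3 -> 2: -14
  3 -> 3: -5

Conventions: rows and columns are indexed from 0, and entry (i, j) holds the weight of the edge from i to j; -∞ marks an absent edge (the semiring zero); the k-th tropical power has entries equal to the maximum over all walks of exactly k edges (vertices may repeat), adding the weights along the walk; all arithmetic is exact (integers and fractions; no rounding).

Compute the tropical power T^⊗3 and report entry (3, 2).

T^⊗2:
  [-12, 8, -9, 0]
  [-4, -2, -1, 2]
  [3, 5, -31, -22]
  [-15, -8, -15, -10]
T^⊗3:
  [5, 7, -10, -5]
  [-5, 5, -2, 1]
  [2, 4, 5, 8]
  [-11, -9, -13, -10]
Key observation: the optimum is the walk 3->1->0->2, with weight (-12) + (-3) + 2 = -13.
Optimal value attained by: walk 3->1->0->2.
Answer: (T^⊗3)[3][2] = -13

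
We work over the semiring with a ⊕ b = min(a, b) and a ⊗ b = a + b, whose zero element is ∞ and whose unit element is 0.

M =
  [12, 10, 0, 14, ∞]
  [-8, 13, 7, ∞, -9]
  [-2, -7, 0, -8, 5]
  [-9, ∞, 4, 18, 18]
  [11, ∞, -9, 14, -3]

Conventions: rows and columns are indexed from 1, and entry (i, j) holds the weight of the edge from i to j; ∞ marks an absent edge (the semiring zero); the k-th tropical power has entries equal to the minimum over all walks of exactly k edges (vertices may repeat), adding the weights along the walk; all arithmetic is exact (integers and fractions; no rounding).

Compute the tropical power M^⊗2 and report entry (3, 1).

M^⊗2:
  [-2, -7, 0, -8, 1]
  [2, 0, -18, -1, -12]
  [-17, -7, -4, -8, -16]
  [2, -3, -9, -4, 9]
  [-11, -16, -12, -17, -6]
Key observation: the optimum is the walk 3->4->1, with weight (-8) + (-9) = -17.
Optimal value attained by: walk 3->4->1.
Answer: (M^⊗2)[3][1] = -17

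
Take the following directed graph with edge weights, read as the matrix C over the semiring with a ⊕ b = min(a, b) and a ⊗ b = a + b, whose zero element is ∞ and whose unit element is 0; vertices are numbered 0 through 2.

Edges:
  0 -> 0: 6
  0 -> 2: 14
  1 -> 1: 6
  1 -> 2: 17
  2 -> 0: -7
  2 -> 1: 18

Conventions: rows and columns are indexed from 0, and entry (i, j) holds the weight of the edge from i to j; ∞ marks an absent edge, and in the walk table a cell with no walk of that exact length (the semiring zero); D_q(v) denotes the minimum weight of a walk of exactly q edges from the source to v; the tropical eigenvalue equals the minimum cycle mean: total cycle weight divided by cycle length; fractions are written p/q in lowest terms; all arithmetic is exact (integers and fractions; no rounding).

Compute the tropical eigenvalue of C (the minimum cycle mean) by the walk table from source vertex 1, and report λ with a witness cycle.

q=0: [∞, 0, ∞]
q=1: [∞, 6, 17]
q=2: [10, 12, 23]
q=3: [16, 18, 24]
Optimal cycle mean attained by: cycle 0->2->0, total 14 + (-7), length 2.
Answer: λ = 7/2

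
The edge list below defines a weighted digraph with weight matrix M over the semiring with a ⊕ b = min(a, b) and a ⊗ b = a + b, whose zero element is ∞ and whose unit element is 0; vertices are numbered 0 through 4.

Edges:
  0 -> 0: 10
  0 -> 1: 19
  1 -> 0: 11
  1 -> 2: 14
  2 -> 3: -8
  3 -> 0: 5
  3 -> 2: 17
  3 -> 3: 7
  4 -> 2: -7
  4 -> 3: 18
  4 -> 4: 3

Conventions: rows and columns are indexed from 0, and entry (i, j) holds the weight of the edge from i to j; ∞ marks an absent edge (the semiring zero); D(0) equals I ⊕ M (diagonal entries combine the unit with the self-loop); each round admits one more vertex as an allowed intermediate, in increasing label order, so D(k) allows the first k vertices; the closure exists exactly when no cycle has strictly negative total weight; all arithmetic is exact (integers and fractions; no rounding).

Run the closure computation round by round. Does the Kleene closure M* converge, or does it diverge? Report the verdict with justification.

D(0):
  [0, 19, ∞, ∞, ∞]
  [11, 0, 14, ∞, ∞]
  [∞, ∞, 0, -8, ∞]
  [5, ∞, 17, 0, ∞]
  [∞, ∞, -7, 18, 0]
D(1):
  [0, 19, ∞, ∞, ∞]
  [11, 0, 14, ∞, ∞]
  [∞, ∞, 0, -8, ∞]
  [5, 24, 17, 0, ∞]
  [∞, ∞, -7, 18, 0]
D(2):
  [0, 19, 33, ∞, ∞]
  [11, 0, 14, ∞, ∞]
  [∞, ∞, 0, -8, ∞]
  [5, 24, 17, 0, ∞]
  [∞, ∞, -7, 18, 0]
D(3):
  [0, 19, 33, 25, ∞]
  [11, 0, 14, 6, ∞]
  [∞, ∞, 0, -8, ∞]
  [5, 24, 17, 0, ∞]
  [∞, ∞, -7, -15, 0]
D(4):
  [0, 19, 33, 25, ∞]
  [11, 0, 14, 6, ∞]
  [-3, 16, 0, -8, ∞]
  [5, 24, 17, 0, ∞]
  [-10, 9, -7, -15, 0]
D(5):
  [0, 19, 33, 25, ∞]
  [11, 0, 14, 6, ∞]
  [-3, 16, 0, -8, ∞]
  [5, 24, 17, 0, ∞]
  [-10, 9, -7, -15, 0]
Key observation: every diagonal entry stays at the unit through all rounds, so no improving cycle exists.
Answer: CONVERGES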